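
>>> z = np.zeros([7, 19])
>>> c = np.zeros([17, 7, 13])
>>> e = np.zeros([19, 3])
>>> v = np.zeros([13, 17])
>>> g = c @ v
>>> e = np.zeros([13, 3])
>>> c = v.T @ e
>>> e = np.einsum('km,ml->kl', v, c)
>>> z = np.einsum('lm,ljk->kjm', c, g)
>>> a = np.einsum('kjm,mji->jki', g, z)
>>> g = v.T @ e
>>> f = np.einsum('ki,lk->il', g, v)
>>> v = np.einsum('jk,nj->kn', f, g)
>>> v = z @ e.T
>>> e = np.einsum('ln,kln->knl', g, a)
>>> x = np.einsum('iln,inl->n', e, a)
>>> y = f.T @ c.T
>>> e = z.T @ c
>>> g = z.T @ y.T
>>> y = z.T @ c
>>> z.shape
(17, 7, 3)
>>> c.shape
(17, 3)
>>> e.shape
(3, 7, 3)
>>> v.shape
(17, 7, 13)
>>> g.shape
(3, 7, 13)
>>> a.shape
(7, 17, 3)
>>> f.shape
(3, 13)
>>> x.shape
(17,)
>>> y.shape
(3, 7, 3)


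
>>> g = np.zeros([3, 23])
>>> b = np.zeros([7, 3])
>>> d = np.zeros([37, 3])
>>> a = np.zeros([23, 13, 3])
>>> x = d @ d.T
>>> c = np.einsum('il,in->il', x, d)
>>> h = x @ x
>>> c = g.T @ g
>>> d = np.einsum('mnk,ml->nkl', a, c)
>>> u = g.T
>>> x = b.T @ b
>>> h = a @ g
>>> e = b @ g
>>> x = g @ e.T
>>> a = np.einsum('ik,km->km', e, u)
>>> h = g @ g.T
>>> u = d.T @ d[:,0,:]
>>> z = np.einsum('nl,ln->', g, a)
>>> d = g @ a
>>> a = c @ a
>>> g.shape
(3, 23)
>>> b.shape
(7, 3)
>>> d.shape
(3, 3)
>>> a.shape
(23, 3)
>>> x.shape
(3, 7)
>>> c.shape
(23, 23)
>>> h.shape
(3, 3)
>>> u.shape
(23, 3, 23)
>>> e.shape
(7, 23)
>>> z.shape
()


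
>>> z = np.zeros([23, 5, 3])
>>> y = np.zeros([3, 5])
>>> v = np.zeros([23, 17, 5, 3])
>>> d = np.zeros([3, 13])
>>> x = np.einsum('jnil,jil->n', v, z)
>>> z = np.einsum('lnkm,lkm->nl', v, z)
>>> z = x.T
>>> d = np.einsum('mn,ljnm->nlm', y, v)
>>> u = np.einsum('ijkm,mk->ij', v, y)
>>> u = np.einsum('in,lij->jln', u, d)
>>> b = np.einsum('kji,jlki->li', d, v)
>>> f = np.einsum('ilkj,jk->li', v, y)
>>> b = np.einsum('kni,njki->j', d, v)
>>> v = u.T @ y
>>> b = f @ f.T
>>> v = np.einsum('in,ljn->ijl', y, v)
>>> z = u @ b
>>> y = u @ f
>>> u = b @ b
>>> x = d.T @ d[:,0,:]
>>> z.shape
(3, 5, 17)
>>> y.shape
(3, 5, 23)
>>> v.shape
(3, 5, 17)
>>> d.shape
(5, 23, 3)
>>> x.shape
(3, 23, 3)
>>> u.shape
(17, 17)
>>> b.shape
(17, 17)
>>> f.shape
(17, 23)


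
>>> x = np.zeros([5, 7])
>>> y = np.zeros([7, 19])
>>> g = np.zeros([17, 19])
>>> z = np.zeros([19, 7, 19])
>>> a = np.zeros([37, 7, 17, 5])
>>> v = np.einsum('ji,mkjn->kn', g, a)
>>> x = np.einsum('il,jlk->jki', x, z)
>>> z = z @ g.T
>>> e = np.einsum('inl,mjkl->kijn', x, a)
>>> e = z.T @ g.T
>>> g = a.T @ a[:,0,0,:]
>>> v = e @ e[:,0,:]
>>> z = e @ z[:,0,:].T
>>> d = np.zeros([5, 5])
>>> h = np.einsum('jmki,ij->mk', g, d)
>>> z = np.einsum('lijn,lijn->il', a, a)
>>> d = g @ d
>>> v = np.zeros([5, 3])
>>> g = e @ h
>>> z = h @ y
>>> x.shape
(19, 19, 5)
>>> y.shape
(7, 19)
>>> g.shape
(17, 7, 7)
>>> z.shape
(17, 19)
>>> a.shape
(37, 7, 17, 5)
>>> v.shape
(5, 3)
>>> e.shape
(17, 7, 17)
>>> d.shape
(5, 17, 7, 5)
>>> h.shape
(17, 7)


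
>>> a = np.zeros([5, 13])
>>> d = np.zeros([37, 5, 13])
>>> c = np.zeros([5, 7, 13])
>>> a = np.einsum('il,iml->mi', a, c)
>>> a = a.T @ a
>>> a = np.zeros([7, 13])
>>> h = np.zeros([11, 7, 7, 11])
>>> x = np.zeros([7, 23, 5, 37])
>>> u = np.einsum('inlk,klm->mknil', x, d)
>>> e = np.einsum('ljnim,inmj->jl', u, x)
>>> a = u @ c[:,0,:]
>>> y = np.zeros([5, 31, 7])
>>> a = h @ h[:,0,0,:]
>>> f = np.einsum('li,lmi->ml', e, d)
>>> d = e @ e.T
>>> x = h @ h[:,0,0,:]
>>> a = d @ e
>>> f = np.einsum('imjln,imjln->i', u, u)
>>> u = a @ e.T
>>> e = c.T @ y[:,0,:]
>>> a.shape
(37, 13)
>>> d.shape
(37, 37)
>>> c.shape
(5, 7, 13)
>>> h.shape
(11, 7, 7, 11)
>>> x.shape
(11, 7, 7, 11)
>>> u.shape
(37, 37)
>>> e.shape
(13, 7, 7)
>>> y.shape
(5, 31, 7)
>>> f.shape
(13,)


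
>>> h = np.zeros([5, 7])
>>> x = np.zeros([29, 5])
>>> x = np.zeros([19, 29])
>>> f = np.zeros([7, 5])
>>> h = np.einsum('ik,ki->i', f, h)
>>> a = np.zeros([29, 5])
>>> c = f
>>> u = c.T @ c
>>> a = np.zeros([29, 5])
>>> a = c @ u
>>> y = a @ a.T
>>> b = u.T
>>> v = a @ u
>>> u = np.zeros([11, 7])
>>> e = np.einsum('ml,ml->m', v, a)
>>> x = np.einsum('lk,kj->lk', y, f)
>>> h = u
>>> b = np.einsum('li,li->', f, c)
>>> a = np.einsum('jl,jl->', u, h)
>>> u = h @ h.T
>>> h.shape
(11, 7)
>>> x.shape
(7, 7)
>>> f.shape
(7, 5)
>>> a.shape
()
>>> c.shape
(7, 5)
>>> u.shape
(11, 11)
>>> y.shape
(7, 7)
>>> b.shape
()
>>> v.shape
(7, 5)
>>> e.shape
(7,)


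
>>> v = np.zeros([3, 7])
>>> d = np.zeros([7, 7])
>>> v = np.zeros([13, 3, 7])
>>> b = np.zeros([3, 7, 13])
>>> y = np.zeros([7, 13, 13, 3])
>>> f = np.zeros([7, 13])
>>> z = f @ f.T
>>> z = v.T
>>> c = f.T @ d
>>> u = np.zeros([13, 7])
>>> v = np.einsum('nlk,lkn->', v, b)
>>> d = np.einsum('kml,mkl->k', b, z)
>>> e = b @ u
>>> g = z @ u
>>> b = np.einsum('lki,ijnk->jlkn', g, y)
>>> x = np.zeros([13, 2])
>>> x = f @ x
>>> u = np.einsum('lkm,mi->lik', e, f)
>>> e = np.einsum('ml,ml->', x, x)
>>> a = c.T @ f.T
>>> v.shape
()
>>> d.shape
(3,)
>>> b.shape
(13, 7, 3, 13)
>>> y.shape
(7, 13, 13, 3)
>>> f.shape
(7, 13)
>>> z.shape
(7, 3, 13)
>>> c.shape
(13, 7)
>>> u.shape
(3, 13, 7)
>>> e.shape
()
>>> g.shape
(7, 3, 7)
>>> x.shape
(7, 2)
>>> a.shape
(7, 7)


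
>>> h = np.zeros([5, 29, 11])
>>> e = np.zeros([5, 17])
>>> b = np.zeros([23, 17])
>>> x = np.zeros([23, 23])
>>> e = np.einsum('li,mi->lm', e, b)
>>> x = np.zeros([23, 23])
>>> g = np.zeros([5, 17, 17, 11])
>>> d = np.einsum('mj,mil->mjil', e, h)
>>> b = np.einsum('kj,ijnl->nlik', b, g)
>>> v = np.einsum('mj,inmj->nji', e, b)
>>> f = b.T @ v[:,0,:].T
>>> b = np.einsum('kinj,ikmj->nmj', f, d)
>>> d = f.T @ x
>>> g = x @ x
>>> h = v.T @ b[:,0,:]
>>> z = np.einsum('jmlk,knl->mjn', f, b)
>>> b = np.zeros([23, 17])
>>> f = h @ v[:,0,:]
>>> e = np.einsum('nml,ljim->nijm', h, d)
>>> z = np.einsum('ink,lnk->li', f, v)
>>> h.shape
(17, 23, 11)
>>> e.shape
(17, 5, 11, 23)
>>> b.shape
(23, 17)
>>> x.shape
(23, 23)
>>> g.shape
(23, 23)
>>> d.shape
(11, 11, 5, 23)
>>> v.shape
(11, 23, 17)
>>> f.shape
(17, 23, 17)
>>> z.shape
(11, 17)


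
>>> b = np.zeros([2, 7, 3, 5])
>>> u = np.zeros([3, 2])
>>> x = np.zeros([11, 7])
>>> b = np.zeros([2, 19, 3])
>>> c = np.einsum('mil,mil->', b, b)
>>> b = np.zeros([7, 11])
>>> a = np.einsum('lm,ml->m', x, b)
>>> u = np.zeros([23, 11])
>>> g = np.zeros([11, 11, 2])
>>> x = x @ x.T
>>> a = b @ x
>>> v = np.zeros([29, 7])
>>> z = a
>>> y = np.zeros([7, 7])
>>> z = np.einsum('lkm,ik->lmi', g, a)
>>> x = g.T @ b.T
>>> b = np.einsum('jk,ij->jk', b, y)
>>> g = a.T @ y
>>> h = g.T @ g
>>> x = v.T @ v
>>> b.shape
(7, 11)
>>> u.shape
(23, 11)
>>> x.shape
(7, 7)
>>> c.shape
()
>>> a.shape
(7, 11)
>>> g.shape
(11, 7)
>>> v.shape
(29, 7)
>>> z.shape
(11, 2, 7)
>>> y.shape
(7, 7)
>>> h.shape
(7, 7)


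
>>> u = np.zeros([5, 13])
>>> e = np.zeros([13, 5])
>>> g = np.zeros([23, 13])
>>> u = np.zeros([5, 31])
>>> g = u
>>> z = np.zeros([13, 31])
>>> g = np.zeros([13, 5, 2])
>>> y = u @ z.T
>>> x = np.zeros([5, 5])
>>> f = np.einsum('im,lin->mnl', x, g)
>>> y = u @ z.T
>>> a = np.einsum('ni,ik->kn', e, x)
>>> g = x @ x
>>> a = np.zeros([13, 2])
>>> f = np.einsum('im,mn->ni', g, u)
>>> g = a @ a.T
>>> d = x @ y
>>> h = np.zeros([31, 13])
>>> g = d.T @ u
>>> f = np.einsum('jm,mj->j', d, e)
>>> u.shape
(5, 31)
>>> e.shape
(13, 5)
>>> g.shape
(13, 31)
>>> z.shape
(13, 31)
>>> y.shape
(5, 13)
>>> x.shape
(5, 5)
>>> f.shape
(5,)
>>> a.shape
(13, 2)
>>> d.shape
(5, 13)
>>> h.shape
(31, 13)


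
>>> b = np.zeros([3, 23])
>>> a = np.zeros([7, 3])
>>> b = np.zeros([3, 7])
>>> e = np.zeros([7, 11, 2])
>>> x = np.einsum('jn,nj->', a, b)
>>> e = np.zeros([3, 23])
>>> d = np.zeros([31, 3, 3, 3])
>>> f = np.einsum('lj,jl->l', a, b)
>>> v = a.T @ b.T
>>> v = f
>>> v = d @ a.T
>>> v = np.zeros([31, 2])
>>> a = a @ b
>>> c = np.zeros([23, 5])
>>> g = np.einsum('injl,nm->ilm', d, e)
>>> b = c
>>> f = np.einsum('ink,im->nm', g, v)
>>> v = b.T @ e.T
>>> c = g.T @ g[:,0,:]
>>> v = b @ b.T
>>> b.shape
(23, 5)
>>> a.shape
(7, 7)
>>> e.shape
(3, 23)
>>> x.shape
()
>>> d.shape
(31, 3, 3, 3)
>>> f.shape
(3, 2)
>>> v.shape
(23, 23)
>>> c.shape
(23, 3, 23)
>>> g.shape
(31, 3, 23)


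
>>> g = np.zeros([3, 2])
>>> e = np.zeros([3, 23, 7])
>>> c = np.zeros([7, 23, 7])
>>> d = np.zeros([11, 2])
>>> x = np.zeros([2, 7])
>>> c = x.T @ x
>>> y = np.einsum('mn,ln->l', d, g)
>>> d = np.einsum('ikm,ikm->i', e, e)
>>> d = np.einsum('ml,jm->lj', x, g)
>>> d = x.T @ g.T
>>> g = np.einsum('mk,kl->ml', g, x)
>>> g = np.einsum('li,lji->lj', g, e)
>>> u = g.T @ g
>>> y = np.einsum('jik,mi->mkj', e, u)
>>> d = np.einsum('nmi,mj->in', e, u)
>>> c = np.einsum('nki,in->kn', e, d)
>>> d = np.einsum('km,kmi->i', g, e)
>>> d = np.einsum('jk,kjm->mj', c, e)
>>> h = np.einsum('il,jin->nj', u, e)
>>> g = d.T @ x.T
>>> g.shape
(23, 2)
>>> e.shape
(3, 23, 7)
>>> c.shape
(23, 3)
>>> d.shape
(7, 23)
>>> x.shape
(2, 7)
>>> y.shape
(23, 7, 3)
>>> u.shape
(23, 23)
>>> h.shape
(7, 3)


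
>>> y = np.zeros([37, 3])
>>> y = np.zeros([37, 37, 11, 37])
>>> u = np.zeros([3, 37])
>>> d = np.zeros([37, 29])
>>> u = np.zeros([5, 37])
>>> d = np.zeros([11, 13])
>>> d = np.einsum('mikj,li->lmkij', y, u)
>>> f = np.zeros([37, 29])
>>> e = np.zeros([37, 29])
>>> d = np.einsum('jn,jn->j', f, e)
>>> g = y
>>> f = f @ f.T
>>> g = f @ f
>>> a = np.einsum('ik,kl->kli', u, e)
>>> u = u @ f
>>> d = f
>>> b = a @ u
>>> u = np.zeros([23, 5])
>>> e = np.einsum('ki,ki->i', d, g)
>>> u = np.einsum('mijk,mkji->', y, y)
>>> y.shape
(37, 37, 11, 37)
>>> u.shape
()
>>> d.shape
(37, 37)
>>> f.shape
(37, 37)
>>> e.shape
(37,)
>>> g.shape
(37, 37)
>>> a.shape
(37, 29, 5)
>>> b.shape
(37, 29, 37)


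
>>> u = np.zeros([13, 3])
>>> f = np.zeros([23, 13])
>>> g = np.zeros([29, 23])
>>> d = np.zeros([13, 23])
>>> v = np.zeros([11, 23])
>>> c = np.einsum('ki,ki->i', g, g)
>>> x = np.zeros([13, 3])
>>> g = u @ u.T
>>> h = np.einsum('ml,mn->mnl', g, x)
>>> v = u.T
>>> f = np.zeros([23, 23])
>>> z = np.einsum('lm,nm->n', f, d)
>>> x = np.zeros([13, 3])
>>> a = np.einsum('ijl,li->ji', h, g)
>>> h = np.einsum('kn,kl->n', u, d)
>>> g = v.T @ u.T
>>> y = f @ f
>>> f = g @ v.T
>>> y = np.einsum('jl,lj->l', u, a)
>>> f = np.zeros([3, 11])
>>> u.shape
(13, 3)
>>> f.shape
(3, 11)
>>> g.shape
(13, 13)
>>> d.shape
(13, 23)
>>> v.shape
(3, 13)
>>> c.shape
(23,)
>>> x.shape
(13, 3)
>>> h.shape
(3,)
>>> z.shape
(13,)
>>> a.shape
(3, 13)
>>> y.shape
(3,)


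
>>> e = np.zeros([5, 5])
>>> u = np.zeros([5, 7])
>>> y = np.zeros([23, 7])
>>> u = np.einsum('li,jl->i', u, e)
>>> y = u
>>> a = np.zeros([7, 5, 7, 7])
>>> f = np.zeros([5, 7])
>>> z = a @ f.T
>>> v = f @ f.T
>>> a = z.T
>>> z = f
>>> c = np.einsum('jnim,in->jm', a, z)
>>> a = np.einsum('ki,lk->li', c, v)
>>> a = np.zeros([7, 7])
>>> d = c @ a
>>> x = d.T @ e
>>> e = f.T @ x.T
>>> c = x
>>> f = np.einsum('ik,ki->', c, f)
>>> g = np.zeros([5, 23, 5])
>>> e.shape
(7, 7)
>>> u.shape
(7,)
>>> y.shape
(7,)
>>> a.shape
(7, 7)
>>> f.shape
()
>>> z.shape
(5, 7)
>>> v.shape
(5, 5)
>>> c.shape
(7, 5)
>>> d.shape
(5, 7)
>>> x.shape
(7, 5)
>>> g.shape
(5, 23, 5)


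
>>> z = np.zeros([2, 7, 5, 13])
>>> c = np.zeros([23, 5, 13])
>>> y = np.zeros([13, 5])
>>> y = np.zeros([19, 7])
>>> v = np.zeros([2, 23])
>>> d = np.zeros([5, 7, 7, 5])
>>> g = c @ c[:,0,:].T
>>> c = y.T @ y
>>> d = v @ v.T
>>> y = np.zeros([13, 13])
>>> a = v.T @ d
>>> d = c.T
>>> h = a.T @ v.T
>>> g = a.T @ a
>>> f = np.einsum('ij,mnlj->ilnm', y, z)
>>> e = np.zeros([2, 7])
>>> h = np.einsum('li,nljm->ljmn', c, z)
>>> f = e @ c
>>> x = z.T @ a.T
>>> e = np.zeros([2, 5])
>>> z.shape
(2, 7, 5, 13)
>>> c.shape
(7, 7)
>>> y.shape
(13, 13)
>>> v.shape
(2, 23)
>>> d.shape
(7, 7)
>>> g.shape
(2, 2)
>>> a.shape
(23, 2)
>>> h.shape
(7, 5, 13, 2)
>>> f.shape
(2, 7)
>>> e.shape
(2, 5)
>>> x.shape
(13, 5, 7, 23)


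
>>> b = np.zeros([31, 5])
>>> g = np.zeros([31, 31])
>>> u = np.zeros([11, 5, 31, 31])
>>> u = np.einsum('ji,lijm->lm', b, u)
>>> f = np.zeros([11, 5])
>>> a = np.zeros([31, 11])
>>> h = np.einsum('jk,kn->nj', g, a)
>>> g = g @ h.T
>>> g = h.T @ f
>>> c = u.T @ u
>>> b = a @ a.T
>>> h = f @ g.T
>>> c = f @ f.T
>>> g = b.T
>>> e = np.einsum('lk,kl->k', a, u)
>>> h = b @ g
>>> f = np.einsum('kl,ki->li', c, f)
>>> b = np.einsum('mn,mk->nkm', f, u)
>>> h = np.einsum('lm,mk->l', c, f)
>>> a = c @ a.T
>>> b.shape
(5, 31, 11)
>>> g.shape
(31, 31)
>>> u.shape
(11, 31)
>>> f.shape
(11, 5)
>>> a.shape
(11, 31)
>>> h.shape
(11,)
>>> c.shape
(11, 11)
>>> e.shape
(11,)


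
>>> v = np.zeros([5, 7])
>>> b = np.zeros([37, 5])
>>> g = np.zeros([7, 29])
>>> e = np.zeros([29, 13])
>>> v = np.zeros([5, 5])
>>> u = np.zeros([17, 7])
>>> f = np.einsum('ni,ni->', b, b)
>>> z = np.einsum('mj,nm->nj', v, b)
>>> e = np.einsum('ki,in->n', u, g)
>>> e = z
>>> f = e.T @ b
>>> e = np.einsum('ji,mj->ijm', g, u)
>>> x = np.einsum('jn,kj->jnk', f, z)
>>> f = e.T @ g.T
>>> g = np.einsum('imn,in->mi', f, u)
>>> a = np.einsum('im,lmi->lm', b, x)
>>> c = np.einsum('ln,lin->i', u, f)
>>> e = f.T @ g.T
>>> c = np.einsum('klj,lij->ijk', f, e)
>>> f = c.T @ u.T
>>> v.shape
(5, 5)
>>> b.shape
(37, 5)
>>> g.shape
(7, 17)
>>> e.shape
(7, 7, 7)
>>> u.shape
(17, 7)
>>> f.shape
(17, 7, 17)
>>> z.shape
(37, 5)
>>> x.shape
(5, 5, 37)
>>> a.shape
(5, 5)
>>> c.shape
(7, 7, 17)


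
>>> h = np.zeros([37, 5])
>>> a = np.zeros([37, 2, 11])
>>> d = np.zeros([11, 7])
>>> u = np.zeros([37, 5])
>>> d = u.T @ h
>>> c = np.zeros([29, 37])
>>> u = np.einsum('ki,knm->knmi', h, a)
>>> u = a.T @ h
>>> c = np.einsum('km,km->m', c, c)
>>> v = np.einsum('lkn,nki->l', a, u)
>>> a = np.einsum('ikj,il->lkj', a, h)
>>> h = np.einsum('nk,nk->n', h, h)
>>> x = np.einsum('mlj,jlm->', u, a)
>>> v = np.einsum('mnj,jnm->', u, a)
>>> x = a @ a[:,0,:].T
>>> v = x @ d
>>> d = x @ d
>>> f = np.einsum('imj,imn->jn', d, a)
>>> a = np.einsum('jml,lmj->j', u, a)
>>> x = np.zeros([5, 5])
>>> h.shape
(37,)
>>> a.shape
(11,)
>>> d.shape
(5, 2, 5)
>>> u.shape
(11, 2, 5)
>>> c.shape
(37,)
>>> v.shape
(5, 2, 5)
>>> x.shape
(5, 5)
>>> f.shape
(5, 11)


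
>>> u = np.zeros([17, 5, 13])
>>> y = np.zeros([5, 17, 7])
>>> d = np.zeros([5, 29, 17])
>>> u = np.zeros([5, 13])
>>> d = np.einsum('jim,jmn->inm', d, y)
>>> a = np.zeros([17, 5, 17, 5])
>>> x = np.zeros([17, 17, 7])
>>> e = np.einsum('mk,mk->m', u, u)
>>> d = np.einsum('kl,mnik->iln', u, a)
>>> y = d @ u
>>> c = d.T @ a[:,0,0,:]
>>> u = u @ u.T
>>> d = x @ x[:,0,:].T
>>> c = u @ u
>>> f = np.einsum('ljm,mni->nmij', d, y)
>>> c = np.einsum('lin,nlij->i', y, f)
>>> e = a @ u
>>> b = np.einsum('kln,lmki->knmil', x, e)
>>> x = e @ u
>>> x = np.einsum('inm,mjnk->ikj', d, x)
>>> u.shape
(5, 5)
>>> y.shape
(17, 13, 13)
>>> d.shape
(17, 17, 17)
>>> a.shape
(17, 5, 17, 5)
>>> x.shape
(17, 5, 5)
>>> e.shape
(17, 5, 17, 5)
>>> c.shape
(13,)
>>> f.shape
(13, 17, 13, 17)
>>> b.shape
(17, 7, 5, 5, 17)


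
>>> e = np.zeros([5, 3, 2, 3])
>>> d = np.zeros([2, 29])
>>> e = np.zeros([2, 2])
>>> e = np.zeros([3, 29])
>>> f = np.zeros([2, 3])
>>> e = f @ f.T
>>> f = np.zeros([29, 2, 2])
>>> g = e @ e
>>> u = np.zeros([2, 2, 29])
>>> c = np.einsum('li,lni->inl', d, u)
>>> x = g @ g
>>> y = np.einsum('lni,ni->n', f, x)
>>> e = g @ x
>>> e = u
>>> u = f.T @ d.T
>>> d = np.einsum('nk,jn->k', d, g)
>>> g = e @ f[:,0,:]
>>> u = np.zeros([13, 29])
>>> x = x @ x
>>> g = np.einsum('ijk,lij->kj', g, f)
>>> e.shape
(2, 2, 29)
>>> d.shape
(29,)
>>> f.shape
(29, 2, 2)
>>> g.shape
(2, 2)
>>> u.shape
(13, 29)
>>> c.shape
(29, 2, 2)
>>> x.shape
(2, 2)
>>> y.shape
(2,)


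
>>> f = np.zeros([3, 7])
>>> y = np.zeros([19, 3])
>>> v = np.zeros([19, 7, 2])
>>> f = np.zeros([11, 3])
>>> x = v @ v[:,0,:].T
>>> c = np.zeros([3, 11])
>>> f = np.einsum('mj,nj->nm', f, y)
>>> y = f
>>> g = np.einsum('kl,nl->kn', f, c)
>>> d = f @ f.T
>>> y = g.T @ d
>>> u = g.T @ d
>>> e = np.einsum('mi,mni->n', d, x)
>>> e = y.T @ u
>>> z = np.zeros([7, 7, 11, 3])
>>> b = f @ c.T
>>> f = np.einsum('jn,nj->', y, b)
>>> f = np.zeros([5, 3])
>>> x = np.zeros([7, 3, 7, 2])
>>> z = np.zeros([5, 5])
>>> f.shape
(5, 3)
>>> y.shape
(3, 19)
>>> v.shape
(19, 7, 2)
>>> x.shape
(7, 3, 7, 2)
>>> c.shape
(3, 11)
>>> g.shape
(19, 3)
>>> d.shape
(19, 19)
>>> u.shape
(3, 19)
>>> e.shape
(19, 19)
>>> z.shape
(5, 5)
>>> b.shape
(19, 3)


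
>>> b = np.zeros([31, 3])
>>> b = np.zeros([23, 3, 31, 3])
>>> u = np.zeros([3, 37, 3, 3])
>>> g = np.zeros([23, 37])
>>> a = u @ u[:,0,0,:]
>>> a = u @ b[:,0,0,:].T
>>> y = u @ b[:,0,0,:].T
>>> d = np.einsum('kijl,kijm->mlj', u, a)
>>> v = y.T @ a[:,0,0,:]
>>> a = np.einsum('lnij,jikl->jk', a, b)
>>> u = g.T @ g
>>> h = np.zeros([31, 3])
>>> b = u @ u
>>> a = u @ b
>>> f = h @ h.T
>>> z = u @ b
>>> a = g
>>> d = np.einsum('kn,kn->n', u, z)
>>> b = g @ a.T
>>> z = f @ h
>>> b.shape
(23, 23)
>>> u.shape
(37, 37)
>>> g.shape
(23, 37)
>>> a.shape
(23, 37)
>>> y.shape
(3, 37, 3, 23)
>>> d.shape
(37,)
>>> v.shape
(23, 3, 37, 23)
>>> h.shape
(31, 3)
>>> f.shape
(31, 31)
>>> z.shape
(31, 3)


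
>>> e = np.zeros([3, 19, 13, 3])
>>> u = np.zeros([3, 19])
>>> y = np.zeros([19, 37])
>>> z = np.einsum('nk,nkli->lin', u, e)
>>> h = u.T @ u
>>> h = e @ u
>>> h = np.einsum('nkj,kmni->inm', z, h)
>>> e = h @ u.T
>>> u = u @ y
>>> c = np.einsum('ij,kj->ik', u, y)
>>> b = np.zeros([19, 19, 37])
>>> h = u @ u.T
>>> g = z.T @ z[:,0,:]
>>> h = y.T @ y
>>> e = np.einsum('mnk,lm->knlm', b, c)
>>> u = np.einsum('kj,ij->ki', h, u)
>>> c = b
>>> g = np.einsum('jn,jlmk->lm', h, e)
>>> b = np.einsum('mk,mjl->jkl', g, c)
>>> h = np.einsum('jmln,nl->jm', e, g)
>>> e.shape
(37, 19, 3, 19)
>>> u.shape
(37, 3)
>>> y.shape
(19, 37)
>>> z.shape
(13, 3, 3)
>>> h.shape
(37, 19)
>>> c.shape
(19, 19, 37)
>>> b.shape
(19, 3, 37)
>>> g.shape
(19, 3)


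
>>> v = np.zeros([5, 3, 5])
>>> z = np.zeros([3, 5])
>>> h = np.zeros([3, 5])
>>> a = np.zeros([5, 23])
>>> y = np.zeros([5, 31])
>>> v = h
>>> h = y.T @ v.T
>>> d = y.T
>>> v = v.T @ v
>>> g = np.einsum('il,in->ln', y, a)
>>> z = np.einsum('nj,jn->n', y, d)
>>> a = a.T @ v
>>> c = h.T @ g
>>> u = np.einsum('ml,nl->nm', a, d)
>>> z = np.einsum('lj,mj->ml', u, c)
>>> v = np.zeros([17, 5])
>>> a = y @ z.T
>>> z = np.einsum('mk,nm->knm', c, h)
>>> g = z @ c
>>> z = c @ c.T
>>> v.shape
(17, 5)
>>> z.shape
(3, 3)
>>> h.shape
(31, 3)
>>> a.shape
(5, 3)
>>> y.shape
(5, 31)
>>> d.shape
(31, 5)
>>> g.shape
(23, 31, 23)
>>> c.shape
(3, 23)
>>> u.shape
(31, 23)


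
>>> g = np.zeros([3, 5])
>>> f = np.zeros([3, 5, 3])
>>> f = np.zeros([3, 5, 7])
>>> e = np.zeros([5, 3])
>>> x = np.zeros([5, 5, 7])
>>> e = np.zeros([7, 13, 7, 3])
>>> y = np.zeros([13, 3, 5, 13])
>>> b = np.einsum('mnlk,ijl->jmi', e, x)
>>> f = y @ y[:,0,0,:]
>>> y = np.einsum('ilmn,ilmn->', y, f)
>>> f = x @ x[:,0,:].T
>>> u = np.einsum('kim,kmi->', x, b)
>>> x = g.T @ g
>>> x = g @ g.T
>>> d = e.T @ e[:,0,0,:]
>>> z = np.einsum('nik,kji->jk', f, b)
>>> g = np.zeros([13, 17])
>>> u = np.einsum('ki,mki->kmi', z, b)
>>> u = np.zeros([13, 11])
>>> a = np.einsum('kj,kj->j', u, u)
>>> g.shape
(13, 17)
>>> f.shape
(5, 5, 5)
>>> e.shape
(7, 13, 7, 3)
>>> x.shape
(3, 3)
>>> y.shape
()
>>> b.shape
(5, 7, 5)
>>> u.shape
(13, 11)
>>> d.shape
(3, 7, 13, 3)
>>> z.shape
(7, 5)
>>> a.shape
(11,)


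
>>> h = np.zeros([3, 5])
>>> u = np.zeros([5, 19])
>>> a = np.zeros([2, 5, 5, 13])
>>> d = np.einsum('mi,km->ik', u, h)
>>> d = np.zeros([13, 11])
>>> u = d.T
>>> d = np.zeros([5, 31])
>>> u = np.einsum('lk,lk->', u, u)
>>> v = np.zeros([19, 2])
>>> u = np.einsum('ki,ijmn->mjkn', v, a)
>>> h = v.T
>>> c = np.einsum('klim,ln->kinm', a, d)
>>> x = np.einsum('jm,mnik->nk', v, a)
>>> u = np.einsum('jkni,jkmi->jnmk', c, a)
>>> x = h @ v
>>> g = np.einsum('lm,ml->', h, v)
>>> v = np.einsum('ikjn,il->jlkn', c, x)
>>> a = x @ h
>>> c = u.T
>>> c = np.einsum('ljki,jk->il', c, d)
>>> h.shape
(2, 19)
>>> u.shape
(2, 31, 5, 5)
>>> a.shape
(2, 19)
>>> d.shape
(5, 31)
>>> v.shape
(31, 2, 5, 13)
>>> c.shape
(2, 5)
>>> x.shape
(2, 2)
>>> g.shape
()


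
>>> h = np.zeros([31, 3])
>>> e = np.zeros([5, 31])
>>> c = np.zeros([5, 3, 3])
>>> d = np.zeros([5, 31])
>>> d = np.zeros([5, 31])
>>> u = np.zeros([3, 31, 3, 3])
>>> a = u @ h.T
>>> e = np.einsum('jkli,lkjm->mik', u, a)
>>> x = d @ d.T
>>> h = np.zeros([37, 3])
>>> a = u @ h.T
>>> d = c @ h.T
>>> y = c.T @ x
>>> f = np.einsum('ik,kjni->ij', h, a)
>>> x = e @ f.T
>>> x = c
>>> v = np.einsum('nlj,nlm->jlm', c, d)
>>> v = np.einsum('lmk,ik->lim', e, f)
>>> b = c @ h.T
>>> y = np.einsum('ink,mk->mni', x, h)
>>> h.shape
(37, 3)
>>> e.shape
(31, 3, 31)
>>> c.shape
(5, 3, 3)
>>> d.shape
(5, 3, 37)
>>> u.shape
(3, 31, 3, 3)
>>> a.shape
(3, 31, 3, 37)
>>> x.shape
(5, 3, 3)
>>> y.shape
(37, 3, 5)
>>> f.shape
(37, 31)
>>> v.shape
(31, 37, 3)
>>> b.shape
(5, 3, 37)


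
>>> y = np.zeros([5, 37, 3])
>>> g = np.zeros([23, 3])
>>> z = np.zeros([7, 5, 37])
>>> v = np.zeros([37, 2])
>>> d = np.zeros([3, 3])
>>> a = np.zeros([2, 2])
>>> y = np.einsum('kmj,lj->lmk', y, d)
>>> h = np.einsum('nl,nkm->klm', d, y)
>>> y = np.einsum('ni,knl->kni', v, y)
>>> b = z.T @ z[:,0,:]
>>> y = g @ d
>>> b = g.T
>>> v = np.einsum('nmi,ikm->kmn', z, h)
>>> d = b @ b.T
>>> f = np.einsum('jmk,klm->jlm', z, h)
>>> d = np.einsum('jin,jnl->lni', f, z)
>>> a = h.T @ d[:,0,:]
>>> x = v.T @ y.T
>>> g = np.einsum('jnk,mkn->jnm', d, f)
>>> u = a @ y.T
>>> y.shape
(23, 3)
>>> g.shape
(37, 5, 7)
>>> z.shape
(7, 5, 37)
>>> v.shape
(3, 5, 7)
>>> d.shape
(37, 5, 3)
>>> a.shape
(5, 3, 3)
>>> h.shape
(37, 3, 5)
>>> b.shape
(3, 23)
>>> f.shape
(7, 3, 5)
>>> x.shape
(7, 5, 23)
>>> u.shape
(5, 3, 23)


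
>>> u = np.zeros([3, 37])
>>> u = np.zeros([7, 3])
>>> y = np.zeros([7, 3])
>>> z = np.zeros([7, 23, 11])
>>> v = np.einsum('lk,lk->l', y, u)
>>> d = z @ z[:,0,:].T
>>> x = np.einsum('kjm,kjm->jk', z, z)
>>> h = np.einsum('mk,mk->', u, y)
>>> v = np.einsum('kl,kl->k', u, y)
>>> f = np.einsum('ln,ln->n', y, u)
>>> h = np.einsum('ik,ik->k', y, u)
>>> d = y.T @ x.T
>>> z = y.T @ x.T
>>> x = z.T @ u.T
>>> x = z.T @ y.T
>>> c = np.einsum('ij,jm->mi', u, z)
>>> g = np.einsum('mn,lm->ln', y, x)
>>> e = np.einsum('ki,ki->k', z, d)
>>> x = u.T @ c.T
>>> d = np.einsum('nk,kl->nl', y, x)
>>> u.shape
(7, 3)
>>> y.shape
(7, 3)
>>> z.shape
(3, 23)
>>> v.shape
(7,)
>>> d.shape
(7, 23)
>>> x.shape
(3, 23)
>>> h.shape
(3,)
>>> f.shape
(3,)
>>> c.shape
(23, 7)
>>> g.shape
(23, 3)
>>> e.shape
(3,)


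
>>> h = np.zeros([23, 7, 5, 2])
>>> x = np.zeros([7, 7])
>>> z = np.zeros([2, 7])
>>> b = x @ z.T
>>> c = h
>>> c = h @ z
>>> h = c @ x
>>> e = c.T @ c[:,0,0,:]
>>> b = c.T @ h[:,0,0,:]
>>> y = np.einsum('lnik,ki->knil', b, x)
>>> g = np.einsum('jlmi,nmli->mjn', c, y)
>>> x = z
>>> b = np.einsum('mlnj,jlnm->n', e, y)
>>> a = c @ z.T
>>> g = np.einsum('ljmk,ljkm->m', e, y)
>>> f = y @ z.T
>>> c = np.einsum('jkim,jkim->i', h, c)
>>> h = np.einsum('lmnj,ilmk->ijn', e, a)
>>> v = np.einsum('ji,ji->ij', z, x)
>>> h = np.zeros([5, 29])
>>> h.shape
(5, 29)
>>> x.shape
(2, 7)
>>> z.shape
(2, 7)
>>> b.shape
(7,)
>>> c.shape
(5,)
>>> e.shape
(7, 5, 7, 7)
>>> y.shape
(7, 5, 7, 7)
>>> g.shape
(7,)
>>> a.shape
(23, 7, 5, 2)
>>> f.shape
(7, 5, 7, 2)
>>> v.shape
(7, 2)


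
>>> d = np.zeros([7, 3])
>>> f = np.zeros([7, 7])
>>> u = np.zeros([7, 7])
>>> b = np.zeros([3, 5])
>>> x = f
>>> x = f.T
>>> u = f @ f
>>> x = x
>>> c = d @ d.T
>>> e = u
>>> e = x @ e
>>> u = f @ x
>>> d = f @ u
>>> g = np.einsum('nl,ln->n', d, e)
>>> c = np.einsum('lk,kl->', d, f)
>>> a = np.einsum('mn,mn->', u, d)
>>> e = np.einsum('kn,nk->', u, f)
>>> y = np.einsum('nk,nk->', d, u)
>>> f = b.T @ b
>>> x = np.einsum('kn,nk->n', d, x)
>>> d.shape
(7, 7)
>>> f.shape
(5, 5)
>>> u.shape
(7, 7)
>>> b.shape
(3, 5)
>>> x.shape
(7,)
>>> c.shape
()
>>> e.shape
()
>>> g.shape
(7,)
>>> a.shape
()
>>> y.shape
()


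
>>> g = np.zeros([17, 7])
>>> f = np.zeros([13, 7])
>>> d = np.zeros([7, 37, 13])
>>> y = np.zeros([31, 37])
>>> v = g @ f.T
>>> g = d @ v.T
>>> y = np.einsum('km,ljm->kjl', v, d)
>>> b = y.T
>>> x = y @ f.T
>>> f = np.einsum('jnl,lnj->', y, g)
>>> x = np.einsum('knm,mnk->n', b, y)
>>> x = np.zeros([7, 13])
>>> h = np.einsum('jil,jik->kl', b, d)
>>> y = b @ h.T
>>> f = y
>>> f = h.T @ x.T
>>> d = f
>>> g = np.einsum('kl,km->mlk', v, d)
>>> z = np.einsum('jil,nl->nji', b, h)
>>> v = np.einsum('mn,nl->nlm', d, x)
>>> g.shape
(7, 13, 17)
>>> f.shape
(17, 7)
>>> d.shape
(17, 7)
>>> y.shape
(7, 37, 13)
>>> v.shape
(7, 13, 17)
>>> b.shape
(7, 37, 17)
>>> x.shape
(7, 13)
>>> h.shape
(13, 17)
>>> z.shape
(13, 7, 37)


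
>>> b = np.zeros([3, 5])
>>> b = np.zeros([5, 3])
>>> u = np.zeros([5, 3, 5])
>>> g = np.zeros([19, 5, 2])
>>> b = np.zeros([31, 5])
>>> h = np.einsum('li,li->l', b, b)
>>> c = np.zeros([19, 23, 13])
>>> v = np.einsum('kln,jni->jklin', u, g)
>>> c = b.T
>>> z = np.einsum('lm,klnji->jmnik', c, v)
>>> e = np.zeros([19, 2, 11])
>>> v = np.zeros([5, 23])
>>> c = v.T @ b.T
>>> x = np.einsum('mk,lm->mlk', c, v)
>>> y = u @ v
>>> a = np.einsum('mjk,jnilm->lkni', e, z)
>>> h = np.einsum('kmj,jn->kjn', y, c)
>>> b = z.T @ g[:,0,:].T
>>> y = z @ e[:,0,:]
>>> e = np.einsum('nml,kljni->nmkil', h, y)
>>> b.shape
(19, 5, 3, 31, 19)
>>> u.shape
(5, 3, 5)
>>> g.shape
(19, 5, 2)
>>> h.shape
(5, 23, 31)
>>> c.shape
(23, 31)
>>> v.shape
(5, 23)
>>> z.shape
(2, 31, 3, 5, 19)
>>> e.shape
(5, 23, 2, 11, 31)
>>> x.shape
(23, 5, 31)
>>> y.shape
(2, 31, 3, 5, 11)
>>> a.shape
(5, 11, 31, 3)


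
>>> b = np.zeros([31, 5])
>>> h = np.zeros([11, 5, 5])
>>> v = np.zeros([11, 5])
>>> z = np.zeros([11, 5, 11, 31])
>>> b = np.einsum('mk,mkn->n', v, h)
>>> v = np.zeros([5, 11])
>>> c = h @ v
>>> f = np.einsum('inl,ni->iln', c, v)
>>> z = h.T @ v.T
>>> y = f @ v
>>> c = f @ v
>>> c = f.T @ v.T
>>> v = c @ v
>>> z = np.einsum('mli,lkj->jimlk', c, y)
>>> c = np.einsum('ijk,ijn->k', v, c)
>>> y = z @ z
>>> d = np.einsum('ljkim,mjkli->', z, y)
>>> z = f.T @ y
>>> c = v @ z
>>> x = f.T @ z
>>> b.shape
(5,)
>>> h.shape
(11, 5, 5)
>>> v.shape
(5, 11, 11)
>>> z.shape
(11, 5, 5, 11, 11)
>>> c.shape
(11, 5, 5, 11, 11)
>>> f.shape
(11, 11, 5)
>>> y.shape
(11, 5, 5, 11, 11)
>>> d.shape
()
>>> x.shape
(11, 5, 5, 11, 11)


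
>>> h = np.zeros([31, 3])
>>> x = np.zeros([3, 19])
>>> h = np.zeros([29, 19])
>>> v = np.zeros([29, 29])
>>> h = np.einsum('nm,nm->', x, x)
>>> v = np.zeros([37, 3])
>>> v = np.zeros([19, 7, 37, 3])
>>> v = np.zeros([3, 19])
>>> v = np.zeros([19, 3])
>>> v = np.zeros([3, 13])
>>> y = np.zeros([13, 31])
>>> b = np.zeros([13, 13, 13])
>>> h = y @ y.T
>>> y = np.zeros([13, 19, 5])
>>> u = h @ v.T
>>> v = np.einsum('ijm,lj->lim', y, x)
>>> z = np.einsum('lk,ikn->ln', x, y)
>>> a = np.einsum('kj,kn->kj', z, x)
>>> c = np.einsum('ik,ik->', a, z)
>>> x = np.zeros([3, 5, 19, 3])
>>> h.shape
(13, 13)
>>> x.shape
(3, 5, 19, 3)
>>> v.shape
(3, 13, 5)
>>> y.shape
(13, 19, 5)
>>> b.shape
(13, 13, 13)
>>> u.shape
(13, 3)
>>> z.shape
(3, 5)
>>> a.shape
(3, 5)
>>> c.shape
()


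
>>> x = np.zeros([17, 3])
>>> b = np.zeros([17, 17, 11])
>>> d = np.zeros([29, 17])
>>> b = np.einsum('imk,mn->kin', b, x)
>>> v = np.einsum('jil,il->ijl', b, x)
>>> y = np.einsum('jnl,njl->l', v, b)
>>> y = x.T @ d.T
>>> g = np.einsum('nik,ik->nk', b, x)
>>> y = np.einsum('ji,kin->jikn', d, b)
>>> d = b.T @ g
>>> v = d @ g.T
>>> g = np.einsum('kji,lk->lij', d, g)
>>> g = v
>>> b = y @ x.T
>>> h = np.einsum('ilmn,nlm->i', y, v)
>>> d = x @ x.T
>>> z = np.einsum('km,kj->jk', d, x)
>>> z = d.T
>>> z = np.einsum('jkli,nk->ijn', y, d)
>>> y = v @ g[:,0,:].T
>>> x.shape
(17, 3)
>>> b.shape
(29, 17, 11, 17)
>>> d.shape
(17, 17)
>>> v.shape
(3, 17, 11)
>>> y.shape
(3, 17, 3)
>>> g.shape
(3, 17, 11)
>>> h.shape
(29,)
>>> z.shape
(3, 29, 17)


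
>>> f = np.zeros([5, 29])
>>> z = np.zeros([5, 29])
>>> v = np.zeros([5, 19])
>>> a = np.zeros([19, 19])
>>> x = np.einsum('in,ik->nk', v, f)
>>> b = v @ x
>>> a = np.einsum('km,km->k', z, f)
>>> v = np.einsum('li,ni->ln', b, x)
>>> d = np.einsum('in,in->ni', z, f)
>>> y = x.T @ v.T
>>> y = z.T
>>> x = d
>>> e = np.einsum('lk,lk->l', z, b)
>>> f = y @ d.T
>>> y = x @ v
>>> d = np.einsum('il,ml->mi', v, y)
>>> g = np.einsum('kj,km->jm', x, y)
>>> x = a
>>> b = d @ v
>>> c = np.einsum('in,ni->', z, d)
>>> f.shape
(29, 29)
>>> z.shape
(5, 29)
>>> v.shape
(5, 19)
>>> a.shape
(5,)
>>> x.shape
(5,)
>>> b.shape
(29, 19)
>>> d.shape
(29, 5)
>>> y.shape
(29, 19)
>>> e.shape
(5,)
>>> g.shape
(5, 19)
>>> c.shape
()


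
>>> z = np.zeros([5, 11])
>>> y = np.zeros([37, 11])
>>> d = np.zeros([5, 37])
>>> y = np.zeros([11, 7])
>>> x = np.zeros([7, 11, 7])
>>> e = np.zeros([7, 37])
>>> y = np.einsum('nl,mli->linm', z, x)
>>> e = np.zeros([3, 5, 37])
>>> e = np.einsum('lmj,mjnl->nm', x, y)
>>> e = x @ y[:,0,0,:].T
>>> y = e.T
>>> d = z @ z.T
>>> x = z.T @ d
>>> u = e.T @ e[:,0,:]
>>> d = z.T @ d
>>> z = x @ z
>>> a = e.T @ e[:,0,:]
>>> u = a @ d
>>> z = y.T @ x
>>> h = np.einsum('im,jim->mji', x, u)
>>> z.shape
(7, 11, 5)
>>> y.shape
(11, 11, 7)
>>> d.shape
(11, 5)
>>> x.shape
(11, 5)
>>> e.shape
(7, 11, 11)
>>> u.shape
(11, 11, 5)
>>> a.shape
(11, 11, 11)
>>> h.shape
(5, 11, 11)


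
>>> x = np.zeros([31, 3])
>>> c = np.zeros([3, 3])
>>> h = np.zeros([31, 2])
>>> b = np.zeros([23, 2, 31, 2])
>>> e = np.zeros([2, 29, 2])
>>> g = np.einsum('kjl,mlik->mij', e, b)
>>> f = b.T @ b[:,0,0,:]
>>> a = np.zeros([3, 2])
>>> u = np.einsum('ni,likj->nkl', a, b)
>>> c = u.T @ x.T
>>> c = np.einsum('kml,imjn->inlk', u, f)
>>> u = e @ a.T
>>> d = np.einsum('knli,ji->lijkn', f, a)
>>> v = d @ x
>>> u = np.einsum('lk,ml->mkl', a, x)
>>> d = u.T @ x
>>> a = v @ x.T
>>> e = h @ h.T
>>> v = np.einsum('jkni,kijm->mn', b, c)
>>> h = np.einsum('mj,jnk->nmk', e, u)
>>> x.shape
(31, 3)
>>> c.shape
(2, 2, 23, 3)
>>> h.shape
(2, 31, 3)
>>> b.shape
(23, 2, 31, 2)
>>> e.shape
(31, 31)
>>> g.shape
(23, 31, 29)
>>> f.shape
(2, 31, 2, 2)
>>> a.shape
(2, 2, 3, 2, 31)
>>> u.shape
(31, 2, 3)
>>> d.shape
(3, 2, 3)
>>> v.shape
(3, 31)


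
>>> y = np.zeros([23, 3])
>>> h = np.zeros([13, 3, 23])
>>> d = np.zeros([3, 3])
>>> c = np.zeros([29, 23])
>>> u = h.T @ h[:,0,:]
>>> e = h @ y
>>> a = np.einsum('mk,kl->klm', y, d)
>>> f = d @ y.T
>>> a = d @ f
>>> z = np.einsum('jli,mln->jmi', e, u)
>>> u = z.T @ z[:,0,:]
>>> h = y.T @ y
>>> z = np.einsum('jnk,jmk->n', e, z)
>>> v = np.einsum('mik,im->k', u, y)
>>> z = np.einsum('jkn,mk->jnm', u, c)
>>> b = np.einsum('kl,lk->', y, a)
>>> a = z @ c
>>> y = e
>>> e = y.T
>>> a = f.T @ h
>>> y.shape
(13, 3, 3)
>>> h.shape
(3, 3)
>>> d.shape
(3, 3)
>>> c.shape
(29, 23)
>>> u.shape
(3, 23, 3)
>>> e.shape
(3, 3, 13)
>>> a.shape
(23, 3)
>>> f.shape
(3, 23)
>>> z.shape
(3, 3, 29)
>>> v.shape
(3,)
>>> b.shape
()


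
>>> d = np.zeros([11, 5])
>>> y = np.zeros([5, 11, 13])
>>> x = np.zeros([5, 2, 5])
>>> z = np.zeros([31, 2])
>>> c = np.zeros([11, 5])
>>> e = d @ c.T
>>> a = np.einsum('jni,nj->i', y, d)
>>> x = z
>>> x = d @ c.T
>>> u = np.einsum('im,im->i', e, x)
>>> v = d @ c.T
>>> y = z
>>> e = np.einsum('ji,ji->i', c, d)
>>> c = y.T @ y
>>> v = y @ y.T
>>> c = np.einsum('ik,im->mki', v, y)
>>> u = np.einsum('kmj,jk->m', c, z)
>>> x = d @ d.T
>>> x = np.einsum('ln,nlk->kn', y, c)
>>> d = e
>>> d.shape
(5,)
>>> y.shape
(31, 2)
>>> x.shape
(31, 2)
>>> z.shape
(31, 2)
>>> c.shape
(2, 31, 31)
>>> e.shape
(5,)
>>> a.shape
(13,)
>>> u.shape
(31,)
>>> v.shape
(31, 31)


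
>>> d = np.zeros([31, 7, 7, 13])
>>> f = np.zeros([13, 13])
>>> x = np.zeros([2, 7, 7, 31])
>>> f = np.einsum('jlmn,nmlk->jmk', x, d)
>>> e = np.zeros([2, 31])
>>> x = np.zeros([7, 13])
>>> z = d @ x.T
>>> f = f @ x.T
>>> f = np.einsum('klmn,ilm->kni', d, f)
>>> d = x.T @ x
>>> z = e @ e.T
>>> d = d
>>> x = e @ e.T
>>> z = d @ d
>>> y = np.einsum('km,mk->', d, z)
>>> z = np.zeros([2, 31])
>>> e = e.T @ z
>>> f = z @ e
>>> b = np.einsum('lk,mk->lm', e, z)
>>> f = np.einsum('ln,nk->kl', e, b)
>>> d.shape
(13, 13)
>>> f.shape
(2, 31)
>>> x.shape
(2, 2)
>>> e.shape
(31, 31)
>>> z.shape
(2, 31)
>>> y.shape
()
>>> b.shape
(31, 2)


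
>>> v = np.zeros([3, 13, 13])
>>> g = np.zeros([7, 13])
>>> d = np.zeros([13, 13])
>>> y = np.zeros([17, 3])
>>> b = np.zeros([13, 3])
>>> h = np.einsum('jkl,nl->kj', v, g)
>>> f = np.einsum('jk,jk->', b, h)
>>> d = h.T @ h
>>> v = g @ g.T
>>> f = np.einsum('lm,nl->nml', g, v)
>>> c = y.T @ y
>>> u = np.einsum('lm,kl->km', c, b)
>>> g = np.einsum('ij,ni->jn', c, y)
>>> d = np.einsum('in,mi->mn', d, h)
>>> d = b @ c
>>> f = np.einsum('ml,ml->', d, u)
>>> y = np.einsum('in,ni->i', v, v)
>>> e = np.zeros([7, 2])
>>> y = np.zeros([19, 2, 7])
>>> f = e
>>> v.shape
(7, 7)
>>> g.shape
(3, 17)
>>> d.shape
(13, 3)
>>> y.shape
(19, 2, 7)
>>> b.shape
(13, 3)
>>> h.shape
(13, 3)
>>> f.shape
(7, 2)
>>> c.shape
(3, 3)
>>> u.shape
(13, 3)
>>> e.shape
(7, 2)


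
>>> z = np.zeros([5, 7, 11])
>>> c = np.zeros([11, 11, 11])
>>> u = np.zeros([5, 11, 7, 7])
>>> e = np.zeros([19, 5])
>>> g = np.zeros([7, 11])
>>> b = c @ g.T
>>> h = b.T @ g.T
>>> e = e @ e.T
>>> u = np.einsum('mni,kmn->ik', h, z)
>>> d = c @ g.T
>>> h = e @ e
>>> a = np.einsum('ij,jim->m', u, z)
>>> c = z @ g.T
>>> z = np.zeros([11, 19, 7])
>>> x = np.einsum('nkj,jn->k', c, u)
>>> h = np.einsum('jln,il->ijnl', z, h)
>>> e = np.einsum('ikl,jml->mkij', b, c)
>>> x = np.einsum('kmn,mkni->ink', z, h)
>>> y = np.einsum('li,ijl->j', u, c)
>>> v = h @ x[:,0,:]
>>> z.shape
(11, 19, 7)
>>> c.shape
(5, 7, 7)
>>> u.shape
(7, 5)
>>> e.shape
(7, 11, 11, 5)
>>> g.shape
(7, 11)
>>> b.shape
(11, 11, 7)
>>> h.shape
(19, 11, 7, 19)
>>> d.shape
(11, 11, 7)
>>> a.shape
(11,)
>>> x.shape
(19, 7, 11)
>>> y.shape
(7,)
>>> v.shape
(19, 11, 7, 11)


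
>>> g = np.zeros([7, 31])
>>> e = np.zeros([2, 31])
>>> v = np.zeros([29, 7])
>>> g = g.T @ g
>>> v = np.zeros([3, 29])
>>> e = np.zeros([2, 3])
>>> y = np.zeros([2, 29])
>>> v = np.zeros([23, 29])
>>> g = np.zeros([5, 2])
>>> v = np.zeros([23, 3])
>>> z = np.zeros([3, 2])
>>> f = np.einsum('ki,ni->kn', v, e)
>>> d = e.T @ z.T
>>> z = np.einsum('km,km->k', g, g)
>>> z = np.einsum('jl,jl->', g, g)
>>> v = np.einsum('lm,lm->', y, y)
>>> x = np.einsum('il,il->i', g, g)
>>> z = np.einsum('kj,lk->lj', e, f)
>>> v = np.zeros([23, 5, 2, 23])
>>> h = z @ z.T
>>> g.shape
(5, 2)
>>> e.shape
(2, 3)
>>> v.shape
(23, 5, 2, 23)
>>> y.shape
(2, 29)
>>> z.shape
(23, 3)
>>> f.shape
(23, 2)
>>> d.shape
(3, 3)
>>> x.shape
(5,)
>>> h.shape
(23, 23)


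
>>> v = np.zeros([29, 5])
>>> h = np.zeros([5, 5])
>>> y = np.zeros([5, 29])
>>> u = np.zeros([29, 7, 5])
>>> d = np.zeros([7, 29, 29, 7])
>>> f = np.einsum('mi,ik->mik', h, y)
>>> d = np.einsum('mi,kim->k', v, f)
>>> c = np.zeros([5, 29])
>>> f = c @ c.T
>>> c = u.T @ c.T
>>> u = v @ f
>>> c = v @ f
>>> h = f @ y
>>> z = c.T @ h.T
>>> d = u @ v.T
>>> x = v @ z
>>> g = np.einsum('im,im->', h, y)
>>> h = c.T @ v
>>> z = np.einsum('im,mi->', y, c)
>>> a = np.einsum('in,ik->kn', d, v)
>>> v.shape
(29, 5)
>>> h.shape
(5, 5)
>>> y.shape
(5, 29)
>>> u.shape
(29, 5)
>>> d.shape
(29, 29)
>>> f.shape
(5, 5)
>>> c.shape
(29, 5)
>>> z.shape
()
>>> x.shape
(29, 5)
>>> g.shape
()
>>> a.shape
(5, 29)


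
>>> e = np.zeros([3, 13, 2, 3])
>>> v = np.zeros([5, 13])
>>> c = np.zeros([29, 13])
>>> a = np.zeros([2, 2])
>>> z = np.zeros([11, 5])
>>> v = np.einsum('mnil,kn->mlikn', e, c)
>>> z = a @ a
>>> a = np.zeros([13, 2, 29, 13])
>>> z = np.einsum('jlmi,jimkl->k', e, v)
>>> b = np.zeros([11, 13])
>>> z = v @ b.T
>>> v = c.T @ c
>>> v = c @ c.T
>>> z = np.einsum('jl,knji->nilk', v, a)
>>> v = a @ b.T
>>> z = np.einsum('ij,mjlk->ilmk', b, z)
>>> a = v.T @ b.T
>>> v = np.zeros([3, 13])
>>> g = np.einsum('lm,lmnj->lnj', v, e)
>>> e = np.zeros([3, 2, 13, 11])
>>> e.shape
(3, 2, 13, 11)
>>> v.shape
(3, 13)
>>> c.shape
(29, 13)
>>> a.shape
(11, 29, 2, 11)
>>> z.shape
(11, 29, 2, 13)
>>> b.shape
(11, 13)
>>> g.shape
(3, 2, 3)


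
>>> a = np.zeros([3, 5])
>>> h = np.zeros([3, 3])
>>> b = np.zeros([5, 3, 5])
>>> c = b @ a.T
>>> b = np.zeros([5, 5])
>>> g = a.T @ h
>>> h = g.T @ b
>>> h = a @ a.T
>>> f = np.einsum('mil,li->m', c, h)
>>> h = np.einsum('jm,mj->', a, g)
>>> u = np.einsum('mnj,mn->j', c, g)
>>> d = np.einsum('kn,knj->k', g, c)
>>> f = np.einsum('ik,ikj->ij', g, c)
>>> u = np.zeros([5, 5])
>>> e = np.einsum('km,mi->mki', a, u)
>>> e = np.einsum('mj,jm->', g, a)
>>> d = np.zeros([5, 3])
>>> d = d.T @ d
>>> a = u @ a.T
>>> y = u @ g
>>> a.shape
(5, 3)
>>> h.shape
()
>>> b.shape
(5, 5)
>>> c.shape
(5, 3, 3)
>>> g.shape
(5, 3)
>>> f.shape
(5, 3)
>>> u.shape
(5, 5)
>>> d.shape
(3, 3)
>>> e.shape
()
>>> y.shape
(5, 3)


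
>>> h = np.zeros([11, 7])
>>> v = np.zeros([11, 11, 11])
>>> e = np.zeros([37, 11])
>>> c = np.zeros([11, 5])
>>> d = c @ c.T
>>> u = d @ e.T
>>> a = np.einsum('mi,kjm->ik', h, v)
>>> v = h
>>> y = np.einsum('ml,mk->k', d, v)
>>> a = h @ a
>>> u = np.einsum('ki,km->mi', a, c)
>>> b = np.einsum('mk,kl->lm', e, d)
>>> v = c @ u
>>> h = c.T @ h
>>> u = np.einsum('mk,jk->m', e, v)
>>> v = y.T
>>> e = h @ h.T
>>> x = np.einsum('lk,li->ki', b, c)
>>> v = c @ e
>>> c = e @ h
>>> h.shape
(5, 7)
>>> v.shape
(11, 5)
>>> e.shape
(5, 5)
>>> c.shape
(5, 7)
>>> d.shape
(11, 11)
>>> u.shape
(37,)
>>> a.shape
(11, 11)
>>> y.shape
(7,)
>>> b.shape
(11, 37)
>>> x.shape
(37, 5)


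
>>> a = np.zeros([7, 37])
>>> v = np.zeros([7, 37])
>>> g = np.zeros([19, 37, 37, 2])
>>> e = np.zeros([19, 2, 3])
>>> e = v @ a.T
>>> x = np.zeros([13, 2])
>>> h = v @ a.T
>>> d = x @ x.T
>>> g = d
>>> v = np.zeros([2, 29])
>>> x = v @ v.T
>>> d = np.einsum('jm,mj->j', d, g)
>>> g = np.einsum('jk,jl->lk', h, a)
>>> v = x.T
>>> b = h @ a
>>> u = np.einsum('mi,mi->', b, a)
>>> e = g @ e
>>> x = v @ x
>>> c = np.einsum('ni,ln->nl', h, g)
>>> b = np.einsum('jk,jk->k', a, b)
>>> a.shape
(7, 37)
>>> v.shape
(2, 2)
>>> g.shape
(37, 7)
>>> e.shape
(37, 7)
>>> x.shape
(2, 2)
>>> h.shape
(7, 7)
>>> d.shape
(13,)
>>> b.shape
(37,)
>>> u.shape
()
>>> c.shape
(7, 37)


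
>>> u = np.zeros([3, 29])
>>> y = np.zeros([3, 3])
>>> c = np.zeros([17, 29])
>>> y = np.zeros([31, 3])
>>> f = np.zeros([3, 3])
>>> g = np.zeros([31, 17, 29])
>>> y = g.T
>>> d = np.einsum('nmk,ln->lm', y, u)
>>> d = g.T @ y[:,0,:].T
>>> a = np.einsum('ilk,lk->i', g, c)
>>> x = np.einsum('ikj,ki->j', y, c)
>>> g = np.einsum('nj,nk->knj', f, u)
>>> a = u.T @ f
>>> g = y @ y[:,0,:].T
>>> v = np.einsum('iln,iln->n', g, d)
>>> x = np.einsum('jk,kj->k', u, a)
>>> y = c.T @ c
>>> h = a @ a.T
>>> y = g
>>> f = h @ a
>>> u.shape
(3, 29)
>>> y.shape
(29, 17, 29)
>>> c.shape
(17, 29)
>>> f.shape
(29, 3)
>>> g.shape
(29, 17, 29)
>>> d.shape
(29, 17, 29)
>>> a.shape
(29, 3)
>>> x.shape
(29,)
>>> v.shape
(29,)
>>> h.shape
(29, 29)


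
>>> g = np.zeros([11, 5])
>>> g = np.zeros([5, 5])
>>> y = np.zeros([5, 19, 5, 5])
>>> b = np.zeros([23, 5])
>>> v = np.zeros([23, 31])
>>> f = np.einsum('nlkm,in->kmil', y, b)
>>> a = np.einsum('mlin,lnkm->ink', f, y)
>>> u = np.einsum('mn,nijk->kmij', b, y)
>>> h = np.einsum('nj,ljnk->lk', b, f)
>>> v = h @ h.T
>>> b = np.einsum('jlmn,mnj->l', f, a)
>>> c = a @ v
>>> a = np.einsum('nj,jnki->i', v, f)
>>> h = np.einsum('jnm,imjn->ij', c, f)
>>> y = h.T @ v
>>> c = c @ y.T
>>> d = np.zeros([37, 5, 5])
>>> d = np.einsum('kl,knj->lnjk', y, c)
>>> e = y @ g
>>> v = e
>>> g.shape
(5, 5)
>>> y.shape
(23, 5)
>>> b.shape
(5,)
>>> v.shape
(23, 5)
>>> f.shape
(5, 5, 23, 19)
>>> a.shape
(19,)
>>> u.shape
(5, 23, 19, 5)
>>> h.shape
(5, 23)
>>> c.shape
(23, 19, 23)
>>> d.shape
(5, 19, 23, 23)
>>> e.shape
(23, 5)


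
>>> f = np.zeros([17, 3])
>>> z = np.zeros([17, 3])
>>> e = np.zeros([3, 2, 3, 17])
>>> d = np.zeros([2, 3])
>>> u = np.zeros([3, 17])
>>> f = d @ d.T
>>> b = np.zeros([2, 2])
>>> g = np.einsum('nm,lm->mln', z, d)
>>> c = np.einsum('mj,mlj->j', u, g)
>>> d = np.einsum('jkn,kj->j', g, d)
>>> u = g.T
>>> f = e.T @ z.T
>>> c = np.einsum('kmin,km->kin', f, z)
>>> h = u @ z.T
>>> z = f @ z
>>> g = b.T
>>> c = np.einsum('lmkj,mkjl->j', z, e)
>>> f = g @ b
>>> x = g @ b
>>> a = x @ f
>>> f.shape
(2, 2)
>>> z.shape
(17, 3, 2, 3)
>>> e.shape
(3, 2, 3, 17)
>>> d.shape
(3,)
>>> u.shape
(17, 2, 3)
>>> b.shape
(2, 2)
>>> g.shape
(2, 2)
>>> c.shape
(3,)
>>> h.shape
(17, 2, 17)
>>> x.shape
(2, 2)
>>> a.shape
(2, 2)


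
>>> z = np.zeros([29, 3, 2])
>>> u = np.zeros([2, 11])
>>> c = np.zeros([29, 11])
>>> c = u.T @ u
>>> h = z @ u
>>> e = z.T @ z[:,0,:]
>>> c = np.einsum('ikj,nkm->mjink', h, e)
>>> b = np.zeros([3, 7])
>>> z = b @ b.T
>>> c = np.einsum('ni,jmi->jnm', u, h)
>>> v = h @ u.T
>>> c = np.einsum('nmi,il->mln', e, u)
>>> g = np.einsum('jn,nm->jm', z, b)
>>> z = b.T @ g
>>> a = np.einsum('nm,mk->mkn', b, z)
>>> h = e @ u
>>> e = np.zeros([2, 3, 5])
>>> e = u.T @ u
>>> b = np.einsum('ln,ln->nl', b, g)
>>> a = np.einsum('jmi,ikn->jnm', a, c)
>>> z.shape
(7, 7)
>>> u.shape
(2, 11)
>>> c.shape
(3, 11, 2)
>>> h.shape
(2, 3, 11)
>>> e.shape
(11, 11)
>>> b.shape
(7, 3)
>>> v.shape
(29, 3, 2)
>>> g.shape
(3, 7)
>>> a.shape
(7, 2, 7)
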